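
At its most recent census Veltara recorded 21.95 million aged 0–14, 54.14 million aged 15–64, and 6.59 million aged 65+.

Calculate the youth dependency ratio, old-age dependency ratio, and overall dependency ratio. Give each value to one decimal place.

Youth dependency ratio: 40.5
Old-age dependency ratio: 12.2
Total dependency ratio: 52.7

Youth dependency ratio = 21.95 / 54.14 × 100 = 40.5
Old-age dependency ratio = 6.59 / 54.14 × 100 = 12.2
Total dependency ratio = (21.95 + 6.59) / 54.14 × 100 = 28.54 / 54.14 × 100 = 52.7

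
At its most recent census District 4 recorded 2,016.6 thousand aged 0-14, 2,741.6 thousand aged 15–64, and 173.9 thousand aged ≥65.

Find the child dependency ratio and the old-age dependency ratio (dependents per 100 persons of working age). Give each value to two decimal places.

Youth dependency ratio: 73.56
Old-age dependency ratio: 6.34

Youth dependency ratio = 2,016.6 / 2,741.6 × 100 = 73.56
Old-age dependency ratio = 173.9 / 2,741.6 × 100 = 6.34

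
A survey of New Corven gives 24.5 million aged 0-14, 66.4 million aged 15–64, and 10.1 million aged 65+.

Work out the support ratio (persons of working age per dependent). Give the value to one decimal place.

Support ratio = 66.4 / (24.5 + 10.1) = 66.4 / 34.6 = 1.9

Support ratio: 1.9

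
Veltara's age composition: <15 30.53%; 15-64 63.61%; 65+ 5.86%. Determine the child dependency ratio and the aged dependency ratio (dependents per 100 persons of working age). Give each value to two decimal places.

Youth dependency ratio = 30.53 / 63.61 × 100 = 48.00
Old-age dependency ratio = 5.86 / 63.61 × 100 = 9.21

Youth dependency ratio: 48.00
Old-age dependency ratio: 9.21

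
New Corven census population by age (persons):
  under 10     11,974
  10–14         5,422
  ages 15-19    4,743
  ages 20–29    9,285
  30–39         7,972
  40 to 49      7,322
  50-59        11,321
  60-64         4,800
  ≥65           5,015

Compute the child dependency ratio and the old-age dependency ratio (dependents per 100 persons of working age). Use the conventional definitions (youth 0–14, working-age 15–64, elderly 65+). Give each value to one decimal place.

0–14: 11,974 + 5,422 = 17,396
15–64: 4,743 + 9,285 + 7,972 + 7,322 + 11,321 + 4,800 = 45,443
65+: 5,015
Youth dependency ratio = 17,396 / 45,443 × 100 = 38.3
Old-age dependency ratio = 5,015 / 45,443 × 100 = 11.0

Youth dependency ratio: 38.3
Old-age dependency ratio: 11.0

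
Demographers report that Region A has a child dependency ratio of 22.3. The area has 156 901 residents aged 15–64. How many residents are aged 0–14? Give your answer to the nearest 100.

Youth dependency ratio = youth / working-age × 100
22.3 = Y / 156 901 × 100
⇒ 35 000

Aged 0–14: 35 000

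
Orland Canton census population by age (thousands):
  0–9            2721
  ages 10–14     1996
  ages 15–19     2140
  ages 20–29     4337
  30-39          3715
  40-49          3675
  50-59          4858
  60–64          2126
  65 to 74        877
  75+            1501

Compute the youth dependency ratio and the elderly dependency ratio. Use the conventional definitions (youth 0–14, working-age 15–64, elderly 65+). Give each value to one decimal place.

0–14: 2721 + 1996 = 4717
15–64: 2140 + 4337 + 3715 + 3675 + 4858 + 2126 = 20851
65+: 877 + 1501 = 2378
Youth dependency ratio = 4717 / 20851 × 100 = 22.6
Old-age dependency ratio = 2378 / 20851 × 100 = 11.4

Youth dependency ratio: 22.6
Old-age dependency ratio: 11.4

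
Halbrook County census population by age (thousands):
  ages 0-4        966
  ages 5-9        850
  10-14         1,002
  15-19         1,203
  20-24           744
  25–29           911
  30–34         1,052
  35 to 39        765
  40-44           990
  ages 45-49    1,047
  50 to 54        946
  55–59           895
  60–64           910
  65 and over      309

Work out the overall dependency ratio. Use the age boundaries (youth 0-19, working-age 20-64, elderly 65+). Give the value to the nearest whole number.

0–19: 966 + 850 + 1,002 + 1,203 = 4,021
20–64: 744 + 911 + 1,052 + 765 + 990 + 1,047 + 946 + 895 + 910 = 8,260
65+: 309
Total dependency ratio = (4,021 + 309) / 8,260 × 100 = 4,330 / 8,260 × 100 = 52

Total dependency ratio: 52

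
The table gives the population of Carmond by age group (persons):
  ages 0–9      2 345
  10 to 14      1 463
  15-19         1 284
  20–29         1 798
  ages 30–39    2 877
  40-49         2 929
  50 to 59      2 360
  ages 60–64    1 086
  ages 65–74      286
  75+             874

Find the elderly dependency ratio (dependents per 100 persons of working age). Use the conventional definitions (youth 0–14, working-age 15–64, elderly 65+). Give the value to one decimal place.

Old-age dependency ratio: 9.4

0–14: 2 345 + 1 463 = 3 808
15–64: 1 284 + 1 798 + 2 877 + 2 929 + 2 360 + 1 086 = 12 334
65+: 286 + 874 = 1 160
Old-age dependency ratio = 1 160 / 12 334 × 100 = 9.4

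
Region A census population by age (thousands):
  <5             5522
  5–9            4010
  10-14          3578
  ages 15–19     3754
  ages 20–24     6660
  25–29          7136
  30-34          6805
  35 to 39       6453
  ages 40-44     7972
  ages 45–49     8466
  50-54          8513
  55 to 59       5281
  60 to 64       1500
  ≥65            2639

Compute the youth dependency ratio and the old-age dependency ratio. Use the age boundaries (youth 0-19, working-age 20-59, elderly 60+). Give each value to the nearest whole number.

Youth dependency ratio: 29
Old-age dependency ratio: 7

0–19: 5522 + 4010 + 3578 + 3754 = 16864
20–59: 6660 + 7136 + 6805 + 6453 + 7972 + 8466 + 8513 + 5281 = 57286
60+: 1500 + 2639 = 4139
Youth dependency ratio = 16864 / 57286 × 100 = 29
Old-age dependency ratio = 4139 / 57286 × 100 = 7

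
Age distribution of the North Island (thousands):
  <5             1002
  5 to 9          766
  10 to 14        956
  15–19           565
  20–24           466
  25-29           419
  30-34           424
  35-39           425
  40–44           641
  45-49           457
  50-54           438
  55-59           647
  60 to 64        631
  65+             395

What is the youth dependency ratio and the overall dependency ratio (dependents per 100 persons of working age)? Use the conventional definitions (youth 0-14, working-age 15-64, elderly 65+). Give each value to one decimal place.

0–14: 1002 + 766 + 956 = 2724
15–64: 565 + 466 + 419 + 424 + 425 + 641 + 457 + 438 + 647 + 631 = 5113
65+: 395
Youth dependency ratio = 2724 / 5113 × 100 = 53.3
Total dependency ratio = (2724 + 395) / 5113 × 100 = 3119 / 5113 × 100 = 61.0

Youth dependency ratio: 53.3
Total dependency ratio: 61.0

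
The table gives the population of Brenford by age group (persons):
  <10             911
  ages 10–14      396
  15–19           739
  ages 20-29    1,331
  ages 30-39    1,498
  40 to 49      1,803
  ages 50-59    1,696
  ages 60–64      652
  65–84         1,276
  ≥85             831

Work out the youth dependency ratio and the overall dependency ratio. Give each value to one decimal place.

Youth dependency ratio: 16.9
Total dependency ratio: 44.2

0–14: 911 + 396 = 1,307
15–64: 739 + 1,331 + 1,498 + 1,803 + 1,696 + 652 = 7,719
65+: 1,276 + 831 = 2,107
Youth dependency ratio = 1,307 / 7,719 × 100 = 16.9
Total dependency ratio = (1,307 + 2,107) / 7,719 × 100 = 3,414 / 7,719 × 100 = 44.2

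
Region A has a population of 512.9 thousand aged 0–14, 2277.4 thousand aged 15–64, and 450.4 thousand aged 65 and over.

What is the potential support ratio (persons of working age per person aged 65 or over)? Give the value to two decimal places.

Potential support ratio = 2277.4 / 450.4 = 5.06

Potential support ratio: 5.06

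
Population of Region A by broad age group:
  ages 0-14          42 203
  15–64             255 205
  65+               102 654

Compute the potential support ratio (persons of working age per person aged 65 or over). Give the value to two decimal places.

Potential support ratio: 2.49

Potential support ratio = 255 205 / 102 654 = 2.49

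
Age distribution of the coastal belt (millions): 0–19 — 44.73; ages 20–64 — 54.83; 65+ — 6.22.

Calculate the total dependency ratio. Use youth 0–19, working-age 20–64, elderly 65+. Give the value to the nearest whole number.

Total dependency ratio: 93

Total dependency ratio = (44.73 + 6.22) / 54.83 × 100 = 50.95 / 54.83 × 100 = 93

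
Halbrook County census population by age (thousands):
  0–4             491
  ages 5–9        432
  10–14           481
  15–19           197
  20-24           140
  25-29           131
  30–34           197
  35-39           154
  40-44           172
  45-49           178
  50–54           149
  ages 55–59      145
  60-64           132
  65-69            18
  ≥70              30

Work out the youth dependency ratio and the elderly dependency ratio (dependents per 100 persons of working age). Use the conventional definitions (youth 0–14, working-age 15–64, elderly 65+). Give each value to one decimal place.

0–14: 491 + 432 + 481 = 1404
15–64: 197 + 140 + 131 + 197 + 154 + 172 + 178 + 149 + 145 + 132 = 1595
65+: 18 + 30 = 48
Youth dependency ratio = 1404 / 1595 × 100 = 88.0
Old-age dependency ratio = 48 / 1595 × 100 = 3.0

Youth dependency ratio: 88.0
Old-age dependency ratio: 3.0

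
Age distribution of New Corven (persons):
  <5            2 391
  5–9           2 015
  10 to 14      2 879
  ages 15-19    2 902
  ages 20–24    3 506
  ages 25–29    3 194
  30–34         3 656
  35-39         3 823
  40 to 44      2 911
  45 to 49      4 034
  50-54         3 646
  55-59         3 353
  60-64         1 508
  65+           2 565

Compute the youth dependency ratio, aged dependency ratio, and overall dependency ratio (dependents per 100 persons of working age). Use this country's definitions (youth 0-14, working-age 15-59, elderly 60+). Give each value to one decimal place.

Youth dependency ratio: 23.5
Old-age dependency ratio: 13.1
Total dependency ratio: 36.6

0–14: 2 391 + 2 015 + 2 879 = 7 285
15–59: 2 902 + 3 506 + 3 194 + 3 656 + 3 823 + 2 911 + 4 034 + 3 646 + 3 353 = 31 025
60+: 1 508 + 2 565 = 4 073
Youth dependency ratio = 7 285 / 31 025 × 100 = 23.5
Old-age dependency ratio = 4 073 / 31 025 × 100 = 13.1
Total dependency ratio = (7 285 + 4 073) / 31 025 × 100 = 11 358 / 31 025 × 100 = 36.6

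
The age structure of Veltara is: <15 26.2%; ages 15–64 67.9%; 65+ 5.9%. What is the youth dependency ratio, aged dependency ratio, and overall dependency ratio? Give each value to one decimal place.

Youth dependency ratio = 26.2 / 67.9 × 100 = 38.6
Old-age dependency ratio = 5.9 / 67.9 × 100 = 8.7
Total dependency ratio = (26.2 + 5.9) / 67.9 × 100 = 32.1 / 67.9 × 100 = 47.3

Youth dependency ratio: 38.6
Old-age dependency ratio: 8.7
Total dependency ratio: 47.3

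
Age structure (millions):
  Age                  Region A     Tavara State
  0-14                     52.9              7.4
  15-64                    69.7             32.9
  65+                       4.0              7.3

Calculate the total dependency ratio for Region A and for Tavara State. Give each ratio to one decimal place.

Region A: 81.6
Tavara State: 44.7

Region A: (52.9 + 4.0) / 69.7 × 100 = 56.9 / 69.7 × 100 = 81.6
Tavara State: (7.4 + 7.3) / 32.9 × 100 = 14.7 / 32.9 × 100 = 44.7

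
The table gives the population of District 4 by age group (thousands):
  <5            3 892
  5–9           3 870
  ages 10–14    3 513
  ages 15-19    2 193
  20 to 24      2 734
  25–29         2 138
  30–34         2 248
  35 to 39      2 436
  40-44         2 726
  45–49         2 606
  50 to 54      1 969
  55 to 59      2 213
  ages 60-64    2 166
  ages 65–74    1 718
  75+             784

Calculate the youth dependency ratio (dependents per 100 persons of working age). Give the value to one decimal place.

0–14: 3 892 + 3 870 + 3 513 = 11 275
15–64: 2 193 + 2 734 + 2 138 + 2 248 + 2 436 + 2 726 + 2 606 + 1 969 + 2 213 + 2 166 = 23 429
65+: 1 718 + 784 = 2 502
Youth dependency ratio = 11 275 / 23 429 × 100 = 48.1

Youth dependency ratio: 48.1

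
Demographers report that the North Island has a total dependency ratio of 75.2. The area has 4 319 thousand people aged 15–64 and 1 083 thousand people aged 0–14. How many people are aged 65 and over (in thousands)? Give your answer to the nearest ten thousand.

Aged 65 and over: 2 160

Total dependency ratio = (youth + elderly) / working-age × 100
75.2 = (1 083 + E) / 4 319 × 100
⇒ 2 160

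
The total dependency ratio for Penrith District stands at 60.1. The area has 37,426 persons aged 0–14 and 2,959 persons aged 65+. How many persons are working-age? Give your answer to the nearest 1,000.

Total dependency ratio = (youth + elderly) / working-age × 100
60.1 = (37,426 + 2,959) / W × 100
⇒ 67,000

Working-age: 67,000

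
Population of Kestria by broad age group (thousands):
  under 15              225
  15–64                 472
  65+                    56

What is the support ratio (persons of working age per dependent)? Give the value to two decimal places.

Support ratio = 472 / (225 + 56) = 472 / 281 = 1.68

Support ratio: 1.68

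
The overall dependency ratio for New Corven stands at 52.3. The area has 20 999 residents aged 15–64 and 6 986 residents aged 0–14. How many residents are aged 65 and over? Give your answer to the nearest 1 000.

Total dependency ratio = (youth + elderly) / working-age × 100
52.3 = (6 986 + E) / 20 999 × 100
⇒ 4 000

Aged 65 and over: 4 000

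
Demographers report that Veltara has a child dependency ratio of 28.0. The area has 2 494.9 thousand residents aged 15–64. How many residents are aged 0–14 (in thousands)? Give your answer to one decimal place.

Youth dependency ratio = youth / working-age × 100
28.0 = Y / 2 494.9 × 100
⇒ 698.6

Aged 0–14: 698.6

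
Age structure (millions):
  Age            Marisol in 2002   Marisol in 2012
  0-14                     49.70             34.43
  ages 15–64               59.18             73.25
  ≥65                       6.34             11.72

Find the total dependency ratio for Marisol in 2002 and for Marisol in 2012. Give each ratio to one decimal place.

Marisol in 2002: 94.7
Marisol in 2012: 63.0

Marisol in 2002: (49.70 + 6.34) / 59.18 × 100 = 56.04 / 59.18 × 100 = 94.7
Marisol in 2012: (34.43 + 11.72) / 73.25 × 100 = 46.15 / 73.25 × 100 = 63.0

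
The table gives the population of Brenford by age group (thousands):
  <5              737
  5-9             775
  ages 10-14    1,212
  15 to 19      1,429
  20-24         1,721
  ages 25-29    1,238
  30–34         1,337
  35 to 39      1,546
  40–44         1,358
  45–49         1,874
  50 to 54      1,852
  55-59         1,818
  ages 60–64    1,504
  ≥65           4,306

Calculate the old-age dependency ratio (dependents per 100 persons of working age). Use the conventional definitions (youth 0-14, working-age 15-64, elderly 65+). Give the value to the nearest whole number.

0–14: 737 + 775 + 1,212 = 2,724
15–64: 1,429 + 1,721 + 1,238 + 1,337 + 1,546 + 1,358 + 1,874 + 1,852 + 1,818 + 1,504 = 15,677
65+: 4,306
Old-age dependency ratio = 4,306 / 15,677 × 100 = 27

Old-age dependency ratio: 27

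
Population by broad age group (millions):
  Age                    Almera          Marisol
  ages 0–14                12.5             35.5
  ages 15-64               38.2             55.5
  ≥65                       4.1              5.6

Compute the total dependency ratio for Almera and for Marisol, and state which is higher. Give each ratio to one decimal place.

Almera: (12.5 + 4.1) / 38.2 × 100 = 16.6 / 38.2 × 100 = 43.5
Marisol: (35.5 + 5.6) / 55.5 × 100 = 41.1 / 55.5 × 100 = 74.1

Almera: 43.5
Marisol: 74.1
Higher: Marisol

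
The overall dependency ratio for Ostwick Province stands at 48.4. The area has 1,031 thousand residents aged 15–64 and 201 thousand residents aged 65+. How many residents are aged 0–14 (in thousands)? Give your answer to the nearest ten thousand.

Total dependency ratio = (youth + elderly) / working-age × 100
48.4 = (Y + 201) / 1,031 × 100
⇒ 300

Aged 0–14: 300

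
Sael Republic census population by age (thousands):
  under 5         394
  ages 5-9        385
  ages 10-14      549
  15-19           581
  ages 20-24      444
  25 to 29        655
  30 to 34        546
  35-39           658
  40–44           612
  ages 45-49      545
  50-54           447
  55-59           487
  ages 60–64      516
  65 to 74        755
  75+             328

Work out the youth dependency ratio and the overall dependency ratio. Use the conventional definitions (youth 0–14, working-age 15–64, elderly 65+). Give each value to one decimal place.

0–14: 394 + 385 + 549 = 1,328
15–64: 581 + 444 + 655 + 546 + 658 + 612 + 545 + 447 + 487 + 516 = 5,491
65+: 755 + 328 = 1,083
Youth dependency ratio = 1,328 / 5,491 × 100 = 24.2
Total dependency ratio = (1,328 + 1,083) / 5,491 × 100 = 2,411 / 5,491 × 100 = 43.9

Youth dependency ratio: 24.2
Total dependency ratio: 43.9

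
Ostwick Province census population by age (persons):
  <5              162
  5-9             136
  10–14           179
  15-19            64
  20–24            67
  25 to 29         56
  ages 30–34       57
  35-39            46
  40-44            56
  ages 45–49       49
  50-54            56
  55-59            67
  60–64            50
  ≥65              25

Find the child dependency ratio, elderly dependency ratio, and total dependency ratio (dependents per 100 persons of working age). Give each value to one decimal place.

0–14: 162 + 136 + 179 = 477
15–64: 64 + 67 + 56 + 57 + 46 + 56 + 49 + 56 + 67 + 50 = 568
65+: 25
Youth dependency ratio = 477 / 568 × 100 = 84.0
Old-age dependency ratio = 25 / 568 × 100 = 4.4
Total dependency ratio = (477 + 25) / 568 × 100 = 502 / 568 × 100 = 88.4

Youth dependency ratio: 84.0
Old-age dependency ratio: 4.4
Total dependency ratio: 88.4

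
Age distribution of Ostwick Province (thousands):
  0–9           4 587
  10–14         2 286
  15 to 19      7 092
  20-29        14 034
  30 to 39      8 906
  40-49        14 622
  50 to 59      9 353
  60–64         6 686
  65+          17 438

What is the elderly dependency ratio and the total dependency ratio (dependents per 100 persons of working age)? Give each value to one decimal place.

Old-age dependency ratio: 28.7
Total dependency ratio: 40.1

0–14: 4 587 + 2 286 = 6 873
15–64: 7 092 + 14 034 + 8 906 + 14 622 + 9 353 + 6 686 = 60 693
65+: 17 438
Old-age dependency ratio = 17 438 / 60 693 × 100 = 28.7
Total dependency ratio = (6 873 + 17 438) / 60 693 × 100 = 24 311 / 60 693 × 100 = 40.1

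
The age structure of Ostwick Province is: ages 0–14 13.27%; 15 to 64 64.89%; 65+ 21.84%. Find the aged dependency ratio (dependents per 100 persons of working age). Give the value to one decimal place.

Old-age dependency ratio: 33.7

Old-age dependency ratio = 21.84 / 64.89 × 100 = 33.7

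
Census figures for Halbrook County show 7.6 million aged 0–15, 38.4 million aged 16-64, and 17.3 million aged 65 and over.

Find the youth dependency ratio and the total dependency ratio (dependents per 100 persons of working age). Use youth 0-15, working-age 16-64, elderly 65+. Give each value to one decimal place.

Youth dependency ratio: 19.8
Total dependency ratio: 64.8

Youth dependency ratio = 7.6 / 38.4 × 100 = 19.8
Total dependency ratio = (7.6 + 17.3) / 38.4 × 100 = 24.9 / 38.4 × 100 = 64.8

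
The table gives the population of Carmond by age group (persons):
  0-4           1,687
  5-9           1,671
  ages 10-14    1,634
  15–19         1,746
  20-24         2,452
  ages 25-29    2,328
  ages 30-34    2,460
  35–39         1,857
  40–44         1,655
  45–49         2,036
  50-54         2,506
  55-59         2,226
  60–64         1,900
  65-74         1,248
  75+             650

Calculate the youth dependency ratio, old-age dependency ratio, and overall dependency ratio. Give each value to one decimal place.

Youth dependency ratio: 23.6
Old-age dependency ratio: 9.0
Total dependency ratio: 32.6

0–14: 1,687 + 1,671 + 1,634 = 4,992
15–64: 1,746 + 2,452 + 2,328 + 2,460 + 1,857 + 1,655 + 2,036 + 2,506 + 2,226 + 1,900 = 21,166
65+: 1,248 + 650 = 1,898
Youth dependency ratio = 4,992 / 21,166 × 100 = 23.6
Old-age dependency ratio = 1,898 / 21,166 × 100 = 9.0
Total dependency ratio = (4,992 + 1,898) / 21,166 × 100 = 6,890 / 21,166 × 100 = 32.6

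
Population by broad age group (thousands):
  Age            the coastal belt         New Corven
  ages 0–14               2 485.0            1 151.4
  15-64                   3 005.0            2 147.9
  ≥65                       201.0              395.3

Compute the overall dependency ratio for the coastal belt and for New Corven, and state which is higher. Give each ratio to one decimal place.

the coastal belt: 89.4
New Corven: 72.0
Higher: the coastal belt

the coastal belt: (2 485.0 + 201.0) / 3 005.0 × 100 = 2 686.0 / 3 005.0 × 100 = 89.4
New Corven: (1 151.4 + 395.3) / 2 147.9 × 100 = 1 546.7 / 2 147.9 × 100 = 72.0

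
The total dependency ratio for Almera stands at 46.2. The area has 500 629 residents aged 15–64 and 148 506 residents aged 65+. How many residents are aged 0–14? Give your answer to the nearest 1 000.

Total dependency ratio = (youth + elderly) / working-age × 100
46.2 = (Y + 148 506) / 500 629 × 100
⇒ 83 000

Aged 0–14: 83 000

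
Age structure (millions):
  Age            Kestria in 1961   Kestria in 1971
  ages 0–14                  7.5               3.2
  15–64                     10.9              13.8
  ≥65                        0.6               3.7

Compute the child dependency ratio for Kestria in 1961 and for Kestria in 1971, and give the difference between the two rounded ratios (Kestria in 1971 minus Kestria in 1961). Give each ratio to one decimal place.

Kestria in 1961: 7.5 / 10.9 × 100 = 68.8
Kestria in 1971: 3.2 / 13.8 × 100 = 23.2

Kestria in 1961: 68.8
Kestria in 1971: 23.2
Difference: -45.6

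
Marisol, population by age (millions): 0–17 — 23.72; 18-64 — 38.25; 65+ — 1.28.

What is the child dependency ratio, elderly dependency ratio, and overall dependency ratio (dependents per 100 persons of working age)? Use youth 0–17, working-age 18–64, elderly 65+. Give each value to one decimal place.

Youth dependency ratio = 23.72 / 38.25 × 100 = 62.0
Old-age dependency ratio = 1.28 / 38.25 × 100 = 3.3
Total dependency ratio = (23.72 + 1.28) / 38.25 × 100 = 25.00 / 38.25 × 100 = 65.4

Youth dependency ratio: 62.0
Old-age dependency ratio: 3.3
Total dependency ratio: 65.4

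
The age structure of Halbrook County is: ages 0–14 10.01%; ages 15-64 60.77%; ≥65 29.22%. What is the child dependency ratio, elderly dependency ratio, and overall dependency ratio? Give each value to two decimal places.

Youth dependency ratio: 16.47
Old-age dependency ratio: 48.08
Total dependency ratio: 64.55

Youth dependency ratio = 10.01 / 60.77 × 100 = 16.47
Old-age dependency ratio = 29.22 / 60.77 × 100 = 48.08
Total dependency ratio = (10.01 + 29.22) / 60.77 × 100 = 39.23 / 60.77 × 100 = 64.55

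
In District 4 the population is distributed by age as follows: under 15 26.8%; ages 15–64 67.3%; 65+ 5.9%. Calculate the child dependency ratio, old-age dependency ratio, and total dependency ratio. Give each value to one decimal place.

Youth dependency ratio: 39.8
Old-age dependency ratio: 8.8
Total dependency ratio: 48.6

Youth dependency ratio = 26.8 / 67.3 × 100 = 39.8
Old-age dependency ratio = 5.9 / 67.3 × 100 = 8.8
Total dependency ratio = (26.8 + 5.9) / 67.3 × 100 = 32.7 / 67.3 × 100 = 48.6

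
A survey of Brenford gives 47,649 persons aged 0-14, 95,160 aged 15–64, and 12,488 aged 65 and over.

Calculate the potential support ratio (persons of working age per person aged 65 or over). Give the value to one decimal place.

Potential support ratio = 95,160 / 12,488 = 7.6

Potential support ratio: 7.6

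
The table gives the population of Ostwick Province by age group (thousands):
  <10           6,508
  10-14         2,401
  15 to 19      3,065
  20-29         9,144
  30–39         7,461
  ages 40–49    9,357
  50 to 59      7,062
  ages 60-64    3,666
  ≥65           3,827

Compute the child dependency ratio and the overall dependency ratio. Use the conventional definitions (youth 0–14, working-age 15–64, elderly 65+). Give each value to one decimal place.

0–14: 6,508 + 2,401 = 8,909
15–64: 3,065 + 9,144 + 7,461 + 9,357 + 7,062 + 3,666 = 39,755
65+: 3,827
Youth dependency ratio = 8,909 / 39,755 × 100 = 22.4
Total dependency ratio = (8,909 + 3,827) / 39,755 × 100 = 12,736 / 39,755 × 100 = 32.0

Youth dependency ratio: 22.4
Total dependency ratio: 32.0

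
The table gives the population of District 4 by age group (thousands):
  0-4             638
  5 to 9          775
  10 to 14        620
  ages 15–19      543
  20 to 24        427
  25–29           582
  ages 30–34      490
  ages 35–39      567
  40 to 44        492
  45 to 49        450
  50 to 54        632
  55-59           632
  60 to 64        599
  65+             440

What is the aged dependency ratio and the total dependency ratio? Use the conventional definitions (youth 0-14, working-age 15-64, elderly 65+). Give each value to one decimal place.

Old-age dependency ratio: 8.1
Total dependency ratio: 45.7

0–14: 638 + 775 + 620 = 2 033
15–64: 543 + 427 + 582 + 490 + 567 + 492 + 450 + 632 + 632 + 599 = 5 414
65+: 440
Old-age dependency ratio = 440 / 5 414 × 100 = 8.1
Total dependency ratio = (2 033 + 440) / 5 414 × 100 = 2 473 / 5 414 × 100 = 45.7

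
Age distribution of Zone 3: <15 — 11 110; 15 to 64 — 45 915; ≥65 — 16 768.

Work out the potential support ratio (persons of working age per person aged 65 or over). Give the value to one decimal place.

Potential support ratio: 2.7

Potential support ratio = 45 915 / 16 768 = 2.7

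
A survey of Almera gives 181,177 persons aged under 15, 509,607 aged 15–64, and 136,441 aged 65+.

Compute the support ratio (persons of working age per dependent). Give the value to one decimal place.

Support ratio = 509,607 / (181,177 + 136,441) = 509,607 / 317,618 = 1.6

Support ratio: 1.6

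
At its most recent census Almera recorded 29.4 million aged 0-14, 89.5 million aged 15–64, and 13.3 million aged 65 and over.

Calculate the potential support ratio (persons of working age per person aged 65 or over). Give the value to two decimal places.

Potential support ratio: 6.73

Potential support ratio = 89.5 / 13.3 = 6.73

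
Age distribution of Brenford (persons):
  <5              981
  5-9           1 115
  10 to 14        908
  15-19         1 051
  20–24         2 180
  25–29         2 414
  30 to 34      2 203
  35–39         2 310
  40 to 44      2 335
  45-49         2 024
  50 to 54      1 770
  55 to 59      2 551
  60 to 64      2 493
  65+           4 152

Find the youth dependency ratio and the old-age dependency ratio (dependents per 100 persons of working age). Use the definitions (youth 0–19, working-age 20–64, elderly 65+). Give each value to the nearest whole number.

0–19: 981 + 1 115 + 908 + 1 051 = 4 055
20–64: 2 180 + 2 414 + 2 203 + 2 310 + 2 335 + 2 024 + 1 770 + 2 551 + 2 493 = 20 280
65+: 4 152
Youth dependency ratio = 4 055 / 20 280 × 100 = 20
Old-age dependency ratio = 4 152 / 20 280 × 100 = 20

Youth dependency ratio: 20
Old-age dependency ratio: 20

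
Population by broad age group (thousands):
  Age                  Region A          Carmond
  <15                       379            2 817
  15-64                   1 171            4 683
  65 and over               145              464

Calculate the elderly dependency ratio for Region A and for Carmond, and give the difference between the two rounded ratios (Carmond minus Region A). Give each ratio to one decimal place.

Region A: 12.4
Carmond: 9.9
Difference: -2.5

Region A: 145 / 1 171 × 100 = 12.4
Carmond: 464 / 4 683 × 100 = 9.9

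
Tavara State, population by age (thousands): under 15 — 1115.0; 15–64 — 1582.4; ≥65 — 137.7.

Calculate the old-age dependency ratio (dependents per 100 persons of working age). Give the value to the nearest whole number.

Old-age dependency ratio = 137.7 / 1582.4 × 100 = 9

Old-age dependency ratio: 9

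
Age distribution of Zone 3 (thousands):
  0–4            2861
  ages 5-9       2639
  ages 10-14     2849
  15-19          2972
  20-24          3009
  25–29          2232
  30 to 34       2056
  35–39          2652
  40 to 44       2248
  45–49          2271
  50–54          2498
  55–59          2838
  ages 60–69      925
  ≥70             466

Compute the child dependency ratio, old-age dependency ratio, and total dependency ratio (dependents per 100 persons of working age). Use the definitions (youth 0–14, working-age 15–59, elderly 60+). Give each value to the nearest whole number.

0–14: 2861 + 2639 + 2849 = 8349
15–59: 2972 + 3009 + 2232 + 2056 + 2652 + 2248 + 2271 + 2498 + 2838 = 22776
60+: 925 + 466 = 1391
Youth dependency ratio = 8349 / 22776 × 100 = 37
Old-age dependency ratio = 1391 / 22776 × 100 = 6
Total dependency ratio = (8349 + 1391) / 22776 × 100 = 9740 / 22776 × 100 = 43

Youth dependency ratio: 37
Old-age dependency ratio: 6
Total dependency ratio: 43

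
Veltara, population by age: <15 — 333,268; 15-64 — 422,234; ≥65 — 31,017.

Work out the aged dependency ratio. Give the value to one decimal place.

Old-age dependency ratio = 31,017 / 422,234 × 100 = 7.3

Old-age dependency ratio: 7.3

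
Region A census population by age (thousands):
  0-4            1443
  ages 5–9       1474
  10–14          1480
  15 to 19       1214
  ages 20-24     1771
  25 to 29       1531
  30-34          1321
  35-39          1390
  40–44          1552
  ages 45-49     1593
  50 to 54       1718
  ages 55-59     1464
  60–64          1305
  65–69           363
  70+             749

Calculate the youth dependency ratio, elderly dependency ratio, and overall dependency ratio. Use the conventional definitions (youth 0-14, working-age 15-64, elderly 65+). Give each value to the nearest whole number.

Youth dependency ratio: 30
Old-age dependency ratio: 7
Total dependency ratio: 37

0–14: 1443 + 1474 + 1480 = 4397
15–64: 1214 + 1771 + 1531 + 1321 + 1390 + 1552 + 1593 + 1718 + 1464 + 1305 = 14859
65+: 363 + 749 = 1112
Youth dependency ratio = 4397 / 14859 × 100 = 30
Old-age dependency ratio = 1112 / 14859 × 100 = 7
Total dependency ratio = (4397 + 1112) / 14859 × 100 = 5509 / 14859 × 100 = 37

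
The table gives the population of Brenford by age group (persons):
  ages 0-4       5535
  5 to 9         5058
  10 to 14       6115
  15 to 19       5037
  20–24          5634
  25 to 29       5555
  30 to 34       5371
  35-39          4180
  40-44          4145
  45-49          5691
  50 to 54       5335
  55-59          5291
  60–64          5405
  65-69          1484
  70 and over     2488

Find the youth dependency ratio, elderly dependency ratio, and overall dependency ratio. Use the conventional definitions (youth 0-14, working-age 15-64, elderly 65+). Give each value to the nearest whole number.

0–14: 5535 + 5058 + 6115 = 16708
15–64: 5037 + 5634 + 5555 + 5371 + 4180 + 4145 + 5691 + 5335 + 5291 + 5405 = 51644
65+: 1484 + 2488 = 3972
Youth dependency ratio = 16708 / 51644 × 100 = 32
Old-age dependency ratio = 3972 / 51644 × 100 = 8
Total dependency ratio = (16708 + 3972) / 51644 × 100 = 20680 / 51644 × 100 = 40

Youth dependency ratio: 32
Old-age dependency ratio: 8
Total dependency ratio: 40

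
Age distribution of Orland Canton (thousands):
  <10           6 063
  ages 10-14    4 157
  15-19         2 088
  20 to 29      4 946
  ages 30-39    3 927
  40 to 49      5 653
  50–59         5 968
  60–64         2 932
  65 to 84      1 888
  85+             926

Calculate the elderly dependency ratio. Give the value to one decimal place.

0–14: 6 063 + 4 157 = 10 220
15–64: 2 088 + 4 946 + 3 927 + 5 653 + 5 968 + 2 932 = 25 514
65+: 1 888 + 926 = 2 814
Old-age dependency ratio = 2 814 / 25 514 × 100 = 11.0

Old-age dependency ratio: 11.0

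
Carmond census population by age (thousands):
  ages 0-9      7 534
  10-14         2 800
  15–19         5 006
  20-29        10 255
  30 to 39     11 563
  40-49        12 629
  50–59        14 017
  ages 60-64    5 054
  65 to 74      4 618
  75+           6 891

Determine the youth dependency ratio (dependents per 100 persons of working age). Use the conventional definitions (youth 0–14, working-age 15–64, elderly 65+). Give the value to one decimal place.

Youth dependency ratio: 17.7

0–14: 7 534 + 2 800 = 10 334
15–64: 5 006 + 10 255 + 11 563 + 12 629 + 14 017 + 5 054 = 58 524
65+: 4 618 + 6 891 = 11 509
Youth dependency ratio = 10 334 / 58 524 × 100 = 17.7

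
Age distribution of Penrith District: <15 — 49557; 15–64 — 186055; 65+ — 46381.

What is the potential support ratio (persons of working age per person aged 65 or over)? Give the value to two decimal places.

Potential support ratio: 4.01

Potential support ratio = 186055 / 46381 = 4.01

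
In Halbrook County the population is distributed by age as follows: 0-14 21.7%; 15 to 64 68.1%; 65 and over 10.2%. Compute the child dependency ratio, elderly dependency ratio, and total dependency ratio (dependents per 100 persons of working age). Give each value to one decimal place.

Youth dependency ratio: 31.9
Old-age dependency ratio: 15.0
Total dependency ratio: 46.8

Youth dependency ratio = 21.7 / 68.1 × 100 = 31.9
Old-age dependency ratio = 10.2 / 68.1 × 100 = 15.0
Total dependency ratio = (21.7 + 10.2) / 68.1 × 100 = 31.9 / 68.1 × 100 = 46.8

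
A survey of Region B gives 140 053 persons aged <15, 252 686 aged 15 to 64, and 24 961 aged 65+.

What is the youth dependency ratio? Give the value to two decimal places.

Youth dependency ratio = 140 053 / 252 686 × 100 = 55.43

Youth dependency ratio: 55.43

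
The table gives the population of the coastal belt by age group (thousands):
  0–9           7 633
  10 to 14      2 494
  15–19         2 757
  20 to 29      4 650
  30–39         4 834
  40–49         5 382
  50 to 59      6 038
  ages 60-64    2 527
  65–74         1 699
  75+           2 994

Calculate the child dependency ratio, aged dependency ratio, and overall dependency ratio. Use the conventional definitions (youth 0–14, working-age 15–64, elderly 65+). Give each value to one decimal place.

0–14: 7 633 + 2 494 = 10 127
15–64: 2 757 + 4 650 + 4 834 + 5 382 + 6 038 + 2 527 = 26 188
65+: 1 699 + 2 994 = 4 693
Youth dependency ratio = 10 127 / 26 188 × 100 = 38.7
Old-age dependency ratio = 4 693 / 26 188 × 100 = 17.9
Total dependency ratio = (10 127 + 4 693) / 26 188 × 100 = 14 820 / 26 188 × 100 = 56.6

Youth dependency ratio: 38.7
Old-age dependency ratio: 17.9
Total dependency ratio: 56.6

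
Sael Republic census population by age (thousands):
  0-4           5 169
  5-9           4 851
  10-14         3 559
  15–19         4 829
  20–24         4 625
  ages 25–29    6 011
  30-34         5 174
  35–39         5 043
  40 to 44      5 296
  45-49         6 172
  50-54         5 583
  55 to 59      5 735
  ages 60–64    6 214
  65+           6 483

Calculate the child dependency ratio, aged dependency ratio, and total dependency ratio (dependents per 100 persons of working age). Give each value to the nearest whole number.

0–14: 5 169 + 4 851 + 3 559 = 13 579
15–64: 4 829 + 4 625 + 6 011 + 5 174 + 5 043 + 5 296 + 6 172 + 5 583 + 5 735 + 6 214 = 54 682
65+: 6 483
Youth dependency ratio = 13 579 / 54 682 × 100 = 25
Old-age dependency ratio = 6 483 / 54 682 × 100 = 12
Total dependency ratio = (13 579 + 6 483) / 54 682 × 100 = 20 062 / 54 682 × 100 = 37

Youth dependency ratio: 25
Old-age dependency ratio: 12
Total dependency ratio: 37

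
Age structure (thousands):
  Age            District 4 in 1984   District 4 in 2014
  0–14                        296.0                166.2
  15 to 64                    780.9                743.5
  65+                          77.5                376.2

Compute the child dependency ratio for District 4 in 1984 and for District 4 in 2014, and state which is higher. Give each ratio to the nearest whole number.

District 4 in 1984: 38
District 4 in 2014: 22
Higher: District 4 in 1984

District 4 in 1984: 296.0 / 780.9 × 100 = 38
District 4 in 2014: 166.2 / 743.5 × 100 = 22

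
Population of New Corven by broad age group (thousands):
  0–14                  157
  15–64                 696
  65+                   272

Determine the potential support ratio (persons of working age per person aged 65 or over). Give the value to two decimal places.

Potential support ratio: 2.56

Potential support ratio = 696 / 272 = 2.56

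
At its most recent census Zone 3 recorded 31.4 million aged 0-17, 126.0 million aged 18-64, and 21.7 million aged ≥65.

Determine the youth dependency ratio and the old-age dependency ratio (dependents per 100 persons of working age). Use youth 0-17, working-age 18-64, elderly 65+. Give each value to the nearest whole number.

Youth dependency ratio = 31.4 / 126.0 × 100 = 25
Old-age dependency ratio = 21.7 / 126.0 × 100 = 17

Youth dependency ratio: 25
Old-age dependency ratio: 17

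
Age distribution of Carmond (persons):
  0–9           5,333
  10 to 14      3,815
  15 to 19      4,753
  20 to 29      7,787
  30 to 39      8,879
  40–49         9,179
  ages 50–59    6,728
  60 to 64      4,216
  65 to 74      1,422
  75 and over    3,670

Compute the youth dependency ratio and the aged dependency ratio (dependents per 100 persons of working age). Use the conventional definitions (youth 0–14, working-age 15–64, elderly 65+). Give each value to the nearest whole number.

0–14: 5,333 + 3,815 = 9,148
15–64: 4,753 + 7,787 + 8,879 + 9,179 + 6,728 + 4,216 = 41,542
65+: 1,422 + 3,670 = 5,092
Youth dependency ratio = 9,148 / 41,542 × 100 = 22
Old-age dependency ratio = 5,092 / 41,542 × 100 = 12

Youth dependency ratio: 22
Old-age dependency ratio: 12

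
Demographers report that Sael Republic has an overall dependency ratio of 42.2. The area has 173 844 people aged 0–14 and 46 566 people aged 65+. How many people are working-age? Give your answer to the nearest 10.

Working-age: 522 300

Total dependency ratio = (youth + elderly) / working-age × 100
42.2 = (173 844 + 46 566) / W × 100
⇒ 522 300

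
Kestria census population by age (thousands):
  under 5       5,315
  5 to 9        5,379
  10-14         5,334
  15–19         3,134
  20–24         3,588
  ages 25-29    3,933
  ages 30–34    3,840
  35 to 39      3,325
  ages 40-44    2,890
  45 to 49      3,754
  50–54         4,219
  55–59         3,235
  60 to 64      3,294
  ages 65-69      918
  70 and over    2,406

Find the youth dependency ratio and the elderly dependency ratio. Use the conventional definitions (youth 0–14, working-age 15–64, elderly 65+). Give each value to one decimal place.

0–14: 5,315 + 5,379 + 5,334 = 16,028
15–64: 3,134 + 3,588 + 3,933 + 3,840 + 3,325 + 2,890 + 3,754 + 4,219 + 3,235 + 3,294 = 35,212
65+: 918 + 2,406 = 3,324
Youth dependency ratio = 16,028 / 35,212 × 100 = 45.5
Old-age dependency ratio = 3,324 / 35,212 × 100 = 9.4

Youth dependency ratio: 45.5
Old-age dependency ratio: 9.4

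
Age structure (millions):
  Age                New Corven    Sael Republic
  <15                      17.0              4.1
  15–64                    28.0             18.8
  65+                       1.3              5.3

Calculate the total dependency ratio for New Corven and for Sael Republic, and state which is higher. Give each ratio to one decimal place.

New Corven: 65.4
Sael Republic: 50.0
Higher: New Corven

New Corven: (17.0 + 1.3) / 28.0 × 100 = 18.3 / 28.0 × 100 = 65.4
Sael Republic: (4.1 + 5.3) / 18.8 × 100 = 9.4 / 18.8 × 100 = 50.0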